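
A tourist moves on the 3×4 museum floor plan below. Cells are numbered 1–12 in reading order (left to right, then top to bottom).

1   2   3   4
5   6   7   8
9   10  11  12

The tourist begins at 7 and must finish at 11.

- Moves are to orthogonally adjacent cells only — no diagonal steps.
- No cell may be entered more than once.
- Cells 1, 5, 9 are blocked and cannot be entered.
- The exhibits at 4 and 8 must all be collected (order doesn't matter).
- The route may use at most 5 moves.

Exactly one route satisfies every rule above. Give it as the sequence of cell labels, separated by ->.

7 -> 3 -> 4 -> 8 -> 12 -> 11

Any route must reach 4 and 8 and still end at 11 within 5 moves, so the order of the required stops is forced.
Route from 7: up 1 to 3, right 1 to 4, down 2 to 12, left 1 to 11 — 5 moves in all.
Check: all required cells visited; 5 ≤ 5 moves.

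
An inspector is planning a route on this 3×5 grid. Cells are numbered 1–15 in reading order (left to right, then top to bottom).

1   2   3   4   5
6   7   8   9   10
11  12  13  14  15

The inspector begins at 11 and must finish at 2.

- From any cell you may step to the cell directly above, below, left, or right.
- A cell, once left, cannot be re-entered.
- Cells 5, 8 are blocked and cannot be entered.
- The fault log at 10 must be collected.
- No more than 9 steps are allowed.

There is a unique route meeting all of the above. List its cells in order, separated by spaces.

11 12 13 14 15 10 9 4 3 2

The budget equals the shortest possible length, so every move has to be on a shortest route through the required cells.
Route from 11: 4× right (reaching 15), up to 10, left to 9, up to 4, 2× left (reaching 2) — 9 moves in all.
Check: all required cells visited; 9 ≤ 9 moves.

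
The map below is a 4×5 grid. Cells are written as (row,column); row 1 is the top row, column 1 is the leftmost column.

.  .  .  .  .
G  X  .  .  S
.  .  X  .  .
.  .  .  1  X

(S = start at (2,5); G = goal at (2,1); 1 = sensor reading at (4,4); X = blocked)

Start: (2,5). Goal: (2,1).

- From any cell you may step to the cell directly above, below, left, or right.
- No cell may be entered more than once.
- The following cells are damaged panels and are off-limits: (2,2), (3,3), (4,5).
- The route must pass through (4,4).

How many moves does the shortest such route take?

8

Any route passes through (4,4) somewhere between (2,5) and (2,1). Summing Manhattan distances along the two legs ((2,5) → (4,4) → (2,1)) gives a lower bound of 3 + 5 = 8 moves.
A route of 8 moves achieves this: (2,5) → (3,5) → (3,4) → (4,4) → (4,3) → (4,2) → (3,2) → (3,1) → (2,1).
Since 8 matches the lower bound, it is optimal.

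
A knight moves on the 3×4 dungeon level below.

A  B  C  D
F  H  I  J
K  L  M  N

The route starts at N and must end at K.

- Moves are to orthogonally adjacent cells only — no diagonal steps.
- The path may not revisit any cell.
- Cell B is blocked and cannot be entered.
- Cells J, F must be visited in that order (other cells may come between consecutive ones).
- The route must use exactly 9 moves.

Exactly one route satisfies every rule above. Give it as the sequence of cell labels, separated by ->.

N -> J -> D -> C -> I -> M -> L -> H -> F -> K

The waypoints must appear in the order J, F, with no cell reused.
Route from N: 2× up (reaching D), left to C, 2× down (reaching M), left to L, up to H, left to F, down to K — 9 moves in all.
Check: order respected (J at step 1, F at step 8); 9 moves as required.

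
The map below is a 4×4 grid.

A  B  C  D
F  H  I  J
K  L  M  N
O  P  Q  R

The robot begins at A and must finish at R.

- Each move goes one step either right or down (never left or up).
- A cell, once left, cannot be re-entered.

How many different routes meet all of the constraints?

20

A right/down-only route from A to R makes exactly 3 down-moves and 3 right-moves in some order.
With no other constraints that would be C(6,3) = 20 routes.
That gives 20 routes.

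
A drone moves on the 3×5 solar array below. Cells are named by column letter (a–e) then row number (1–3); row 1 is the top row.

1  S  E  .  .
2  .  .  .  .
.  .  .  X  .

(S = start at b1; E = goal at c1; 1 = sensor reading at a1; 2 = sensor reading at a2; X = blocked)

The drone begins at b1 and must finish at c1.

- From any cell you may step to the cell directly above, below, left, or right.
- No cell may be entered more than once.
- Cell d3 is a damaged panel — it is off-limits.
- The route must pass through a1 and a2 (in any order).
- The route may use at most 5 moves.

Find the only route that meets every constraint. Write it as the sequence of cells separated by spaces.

The budget equals the shortest possible length, so every move has to be on a shortest route through the required cells.
Route from b1: left 1 to a1, down 1 to a2, right 2 to c2, up 1 to c1 — 5 moves in all.
Check: all required cells visited; 5 ≤ 5 moves.

b1 a1 a2 b2 c2 c1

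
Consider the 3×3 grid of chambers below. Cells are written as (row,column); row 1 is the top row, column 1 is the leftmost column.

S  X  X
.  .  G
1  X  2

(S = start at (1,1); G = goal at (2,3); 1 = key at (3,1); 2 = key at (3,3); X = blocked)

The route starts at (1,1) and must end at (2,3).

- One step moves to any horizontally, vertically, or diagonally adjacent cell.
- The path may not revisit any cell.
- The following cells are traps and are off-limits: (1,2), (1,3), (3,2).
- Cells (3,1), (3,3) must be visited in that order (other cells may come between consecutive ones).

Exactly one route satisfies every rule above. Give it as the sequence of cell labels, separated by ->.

The waypoints must appear in the order (3,1), (3,3), with no cell reused.
Route from (1,1): 2× down (reaching (3,1)), up-right to (2,2), down-right to (3,3), up to (2,3) — 5 moves in all.
Check: order respected (1 at step 2, 2 at step 4).

(1,1) -> (2,1) -> (3,1) -> (2,2) -> (3,3) -> (2,3)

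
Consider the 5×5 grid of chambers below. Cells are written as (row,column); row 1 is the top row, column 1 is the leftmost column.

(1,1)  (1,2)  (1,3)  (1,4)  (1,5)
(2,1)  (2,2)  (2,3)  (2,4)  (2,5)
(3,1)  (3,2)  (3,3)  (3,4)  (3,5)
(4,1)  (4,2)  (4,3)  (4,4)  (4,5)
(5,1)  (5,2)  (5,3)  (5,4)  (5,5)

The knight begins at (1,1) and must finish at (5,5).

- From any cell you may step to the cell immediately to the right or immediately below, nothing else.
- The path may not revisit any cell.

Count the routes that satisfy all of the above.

70

A right/down-only route from (1,1) to (5,5) makes exactly 4 down-moves and 4 right-moves in some order.
With no other constraints that would be C(8,4) = 70 routes.
That gives 70 routes.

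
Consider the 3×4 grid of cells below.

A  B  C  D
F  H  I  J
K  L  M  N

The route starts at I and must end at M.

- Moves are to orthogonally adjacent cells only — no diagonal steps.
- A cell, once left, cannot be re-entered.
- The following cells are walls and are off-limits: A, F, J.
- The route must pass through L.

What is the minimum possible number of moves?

3

Any route passes through L somewhere between I and M. Summing Manhattan distances along the two legs (I → L → M) gives a lower bound of 2 + 1 = 3 moves.
A route of 3 moves achieves this: I → H → L → M.
Since 3 matches the lower bound, it is optimal.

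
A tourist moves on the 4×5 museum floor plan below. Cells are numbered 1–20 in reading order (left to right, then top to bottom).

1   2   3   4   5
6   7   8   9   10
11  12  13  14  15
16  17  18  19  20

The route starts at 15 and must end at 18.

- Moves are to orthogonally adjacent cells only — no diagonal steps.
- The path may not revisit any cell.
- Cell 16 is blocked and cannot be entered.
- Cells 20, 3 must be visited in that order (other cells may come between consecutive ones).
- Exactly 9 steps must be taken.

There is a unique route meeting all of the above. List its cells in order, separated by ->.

15 -> 20 -> 19 -> 14 -> 9 -> 4 -> 3 -> 8 -> 13 -> 18

The waypoints must appear in the order 20, 3, with no cell reused.
Route from 15: down 1 to 20, left 1 to 19, up 3 to 4, left 1 to 3, down 3 to 18 — 9 moves in all.
Check: order respected (20 at step 1, 3 at step 6); 9 moves as required.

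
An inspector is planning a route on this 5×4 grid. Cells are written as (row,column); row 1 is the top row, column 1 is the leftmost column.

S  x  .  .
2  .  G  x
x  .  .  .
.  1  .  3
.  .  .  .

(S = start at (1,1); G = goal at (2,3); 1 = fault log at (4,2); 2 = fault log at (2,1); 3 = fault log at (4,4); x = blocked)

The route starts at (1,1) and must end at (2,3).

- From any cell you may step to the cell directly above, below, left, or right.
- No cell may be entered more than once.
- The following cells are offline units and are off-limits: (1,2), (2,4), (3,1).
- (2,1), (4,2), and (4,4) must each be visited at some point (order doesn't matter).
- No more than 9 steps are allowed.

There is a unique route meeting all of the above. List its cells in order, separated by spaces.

(1,1) (2,1) (2,2) (3,2) (4,2) (4,3) (4,4) (3,4) (3,3) (2,3)

Any route must reach (2,1), (4,2), and (4,4) and still end at (2,3) within 9 moves, so the order of the required stops is forced.
Route from (1,1): down 1 to (2,1), right 1 to (2,2), down 2 to (4,2), right 2 to (4,4), up 1 to (3,4), left 1 to (3,3), up 1 to (2,3) — 9 moves in all.
Check: all required cells visited; 9 ≤ 9 moves.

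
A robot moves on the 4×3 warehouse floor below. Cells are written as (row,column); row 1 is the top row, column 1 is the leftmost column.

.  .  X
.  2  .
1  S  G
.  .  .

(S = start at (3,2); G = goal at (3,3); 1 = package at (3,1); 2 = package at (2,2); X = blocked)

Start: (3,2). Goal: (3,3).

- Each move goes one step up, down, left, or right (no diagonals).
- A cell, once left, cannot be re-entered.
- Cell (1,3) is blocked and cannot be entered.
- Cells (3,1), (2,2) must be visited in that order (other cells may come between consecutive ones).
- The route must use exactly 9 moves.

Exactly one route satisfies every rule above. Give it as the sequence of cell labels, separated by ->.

The waypoints must appear in the order (3,1), (2,2), with no cell reused.
Route from (3,2): down 1 to (4,2), left 1 to (4,1), up 3 to (1,1), right 1 to (1,2), down 1 to (2,2), right 1 to (2,3), down 1 to (3,3) — 9 moves in all.
Check: order respected (1 at step 3, 2 at step 7); 9 moves as required.

(3,2) -> (4,2) -> (4,1) -> (3,1) -> (2,1) -> (1,1) -> (1,2) -> (2,2) -> (2,3) -> (3,3)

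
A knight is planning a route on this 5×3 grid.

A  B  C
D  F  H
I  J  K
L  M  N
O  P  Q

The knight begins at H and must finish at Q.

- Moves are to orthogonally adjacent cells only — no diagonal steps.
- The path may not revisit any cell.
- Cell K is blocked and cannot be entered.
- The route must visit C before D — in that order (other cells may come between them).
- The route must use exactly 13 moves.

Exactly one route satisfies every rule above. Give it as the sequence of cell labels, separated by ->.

The waypoints must appear in the order C, D, with no cell reused.
Route from H: up 1 to C, left 2 to A, down 1 to D, right 1 to F, down 1 to J, left 1 to I, down 2 to O, right 1 to P, up 1 to M, right 1 to N, down 1 to Q — 13 moves in all.
Check: order respected (C at step 1, D at step 4); 13 moves as required.

H -> C -> B -> A -> D -> F -> J -> I -> L -> O -> P -> M -> N -> Q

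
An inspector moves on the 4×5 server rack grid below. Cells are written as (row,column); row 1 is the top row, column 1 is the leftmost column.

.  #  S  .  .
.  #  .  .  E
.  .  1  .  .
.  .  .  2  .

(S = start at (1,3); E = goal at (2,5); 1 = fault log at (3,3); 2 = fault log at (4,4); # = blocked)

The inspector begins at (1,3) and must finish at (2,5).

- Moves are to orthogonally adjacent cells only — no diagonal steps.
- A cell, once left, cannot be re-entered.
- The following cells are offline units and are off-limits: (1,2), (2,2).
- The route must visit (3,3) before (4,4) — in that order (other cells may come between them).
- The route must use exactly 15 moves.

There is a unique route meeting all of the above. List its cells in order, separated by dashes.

The waypoints must appear in the order (3,3), (4,4), with no cell reused.
Route from (1,3): 2× down (reaching (3,3)), 2× left (reaching (3,1)), down to (4,1), 4× right (reaching (4,5)), up to (3,5), left to (3,4), 2× up (reaching (1,4)), right to (1,5), down to (2,5) — 15 moves in all.
Check: order respected (1 at step 2, 2 at step 8); 15 moves as required.

(1,3) - (2,3) - (3,3) - (3,2) - (3,1) - (4,1) - (4,2) - (4,3) - (4,4) - (4,5) - (3,5) - (3,4) - (2,4) - (1,4) - (1,5) - (2,5)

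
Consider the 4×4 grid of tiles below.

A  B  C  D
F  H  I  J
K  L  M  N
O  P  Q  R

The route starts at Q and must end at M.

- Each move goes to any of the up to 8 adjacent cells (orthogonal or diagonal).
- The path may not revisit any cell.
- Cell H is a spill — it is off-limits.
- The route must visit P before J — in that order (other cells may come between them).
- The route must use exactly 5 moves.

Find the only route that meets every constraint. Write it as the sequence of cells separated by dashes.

The waypoints must appear in the order P, J, with no cell reused.
Route from Q: left 1 to P, up 1 to L, up-right 1 to I, right 1 to J, down-left 1 to M — 5 moves in all.
Check: order respected (P at step 1, J at step 4); 5 moves as required.

Q - P - L - I - J - M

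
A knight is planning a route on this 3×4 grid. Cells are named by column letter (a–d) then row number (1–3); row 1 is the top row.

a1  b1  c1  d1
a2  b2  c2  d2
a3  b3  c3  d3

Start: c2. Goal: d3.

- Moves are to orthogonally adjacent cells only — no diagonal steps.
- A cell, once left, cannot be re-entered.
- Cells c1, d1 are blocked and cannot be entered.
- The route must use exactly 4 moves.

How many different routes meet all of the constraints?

Need simple routes of exactly 4 moves from c2 to d3 (Manhattan distance 2, so 1 moves are spent on a detour and 1 undoing it).
Enumerating: c2 b2 b3 c3 d3.
That gives 1 route.

1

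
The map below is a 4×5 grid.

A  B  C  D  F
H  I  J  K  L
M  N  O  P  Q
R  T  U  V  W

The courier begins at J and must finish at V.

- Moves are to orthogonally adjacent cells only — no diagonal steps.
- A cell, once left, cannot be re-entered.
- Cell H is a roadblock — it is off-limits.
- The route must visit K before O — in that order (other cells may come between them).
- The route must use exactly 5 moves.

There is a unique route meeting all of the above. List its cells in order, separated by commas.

The waypoints must appear in the order K, O, with no cell reused.
Route from J: right 1 to K, down 1 to P, left 1 to O, down 1 to U, right 1 to V — 5 moves in all.
Check: order respected (K at step 1, O at step 3); 5 moves as required.

J, K, P, O, U, V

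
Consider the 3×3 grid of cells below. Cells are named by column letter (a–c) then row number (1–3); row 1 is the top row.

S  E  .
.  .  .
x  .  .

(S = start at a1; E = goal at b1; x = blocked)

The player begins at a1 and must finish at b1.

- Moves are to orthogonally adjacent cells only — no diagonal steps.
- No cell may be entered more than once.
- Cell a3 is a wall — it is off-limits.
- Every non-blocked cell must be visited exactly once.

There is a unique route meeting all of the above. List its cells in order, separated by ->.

Need to visit all 8 open cells exactly once, starting at a1 and ending at b1.
Cell c3 has only two open neighbours (c2 and b3), so the path must pass straight through it: one of those is the cell it's entered from and the other is where it exits.
Route from a1: down 1 to a2, right 1 to b2, down 1 to b3, right 1 to c3, up 2 to c1, left 1 to b1 — 7 moves in all.
Check: all 8 open cells covered.

a1 -> a2 -> b2 -> b3 -> c3 -> c2 -> c1 -> b1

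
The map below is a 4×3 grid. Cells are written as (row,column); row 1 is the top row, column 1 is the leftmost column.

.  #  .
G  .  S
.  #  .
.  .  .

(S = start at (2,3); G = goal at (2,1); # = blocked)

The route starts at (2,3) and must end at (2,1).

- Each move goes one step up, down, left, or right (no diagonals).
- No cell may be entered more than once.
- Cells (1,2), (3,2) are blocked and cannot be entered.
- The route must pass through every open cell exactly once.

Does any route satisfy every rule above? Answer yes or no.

Cell (1,1) has only one open neighbour but is neither the start nor the goal, so a Hamiltonian route would have to both enter and leave it through the same neighbour — impossible without revisiting.

no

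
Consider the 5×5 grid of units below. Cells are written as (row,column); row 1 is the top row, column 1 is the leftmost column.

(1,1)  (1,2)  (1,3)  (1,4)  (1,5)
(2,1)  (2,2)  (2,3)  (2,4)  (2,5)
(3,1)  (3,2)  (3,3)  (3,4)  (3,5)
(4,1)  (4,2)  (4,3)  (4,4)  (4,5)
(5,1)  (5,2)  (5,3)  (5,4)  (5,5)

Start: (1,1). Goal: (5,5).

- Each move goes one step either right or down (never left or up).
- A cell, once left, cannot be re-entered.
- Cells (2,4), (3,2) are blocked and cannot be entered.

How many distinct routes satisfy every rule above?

A right/down-only route from (1,1) to (5,5) makes exactly 4 down-moves and 4 right-moves in some order.
With no other constraints that would be C(8,4) = 70 routes.
Subtract routes through each blocked cell (inclusion–exclusion for overlaps): − through (2,4): 16 − through (3,2): 30 → 24.
That gives 24 routes.

24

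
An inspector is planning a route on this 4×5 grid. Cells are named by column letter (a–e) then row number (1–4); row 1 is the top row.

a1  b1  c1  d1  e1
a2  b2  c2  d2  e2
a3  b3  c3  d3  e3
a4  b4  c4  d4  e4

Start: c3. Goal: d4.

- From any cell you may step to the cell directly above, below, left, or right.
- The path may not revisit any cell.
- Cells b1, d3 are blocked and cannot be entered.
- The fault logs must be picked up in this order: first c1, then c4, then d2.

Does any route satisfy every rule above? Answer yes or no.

no

Ignoring the required order, 4 revisit-free routes from c3 to d4 pass through all of c1, c4, and d2; the waypoint orders that occur are c4 → c1 → d2 (4) — never c1 → c4 → d2.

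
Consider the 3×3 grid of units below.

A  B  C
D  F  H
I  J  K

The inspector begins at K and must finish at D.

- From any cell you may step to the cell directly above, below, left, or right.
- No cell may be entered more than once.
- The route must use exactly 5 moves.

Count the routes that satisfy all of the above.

5

Need simple routes of exactly 5 moves from K to D (Manhattan distance 3, so 1 moves are spent on a detour and 1 undoing it).
Enumerating: K H C B F D | K H C B A D | K H F B A D | K H F J I D | K J F B A D.
That gives 5 routes.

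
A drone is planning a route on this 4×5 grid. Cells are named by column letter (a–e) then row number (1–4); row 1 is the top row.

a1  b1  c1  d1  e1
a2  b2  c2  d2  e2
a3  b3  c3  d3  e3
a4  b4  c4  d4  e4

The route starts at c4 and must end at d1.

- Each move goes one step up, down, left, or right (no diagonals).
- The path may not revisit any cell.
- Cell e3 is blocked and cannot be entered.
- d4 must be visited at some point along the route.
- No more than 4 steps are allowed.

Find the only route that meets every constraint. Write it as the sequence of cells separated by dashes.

Any route must reach d4 and still end at d1 within 4 moves, so the order of the required stops is forced.
Route from c4: right to d4, 3× up (reaching d1) — 4 moves in all.
Check: all required cells visited; 4 ≤ 4 moves.

c4 - d4 - d3 - d2 - d1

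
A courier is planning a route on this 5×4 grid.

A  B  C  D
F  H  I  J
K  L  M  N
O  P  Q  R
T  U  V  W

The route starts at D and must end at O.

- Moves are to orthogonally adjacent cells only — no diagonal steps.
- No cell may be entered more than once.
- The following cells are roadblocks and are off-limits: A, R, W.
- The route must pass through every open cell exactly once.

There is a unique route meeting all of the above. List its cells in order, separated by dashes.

D - J - N - M - I - C - B - H - F - K - L - P - Q - V - U - T - O

Need to visit all 17 open cells exactly once, starting at D and ending at O.
Route from D: 2× down (reaching N), left to M, 2× up (reaching C), left to B, down to H, left to F, down to K, right to L, down to P, right to Q, down to V, 2× left (reaching T), up to O — 16 moves in all.
Check: all 17 open cells covered.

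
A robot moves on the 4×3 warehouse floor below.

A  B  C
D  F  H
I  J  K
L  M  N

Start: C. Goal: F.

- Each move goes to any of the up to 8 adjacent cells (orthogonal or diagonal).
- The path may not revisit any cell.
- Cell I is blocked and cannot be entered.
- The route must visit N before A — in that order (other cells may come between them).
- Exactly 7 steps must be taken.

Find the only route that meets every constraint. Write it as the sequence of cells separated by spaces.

C H K N J D A F

The waypoints must appear in the order N, A, with no cell reused.
Route from C: 3× down (reaching N), 2× up-left (reaching D), up to A, down-right to F — 7 moves in all.
Check: order respected (N at step 3, A at step 6); 7 moves as required.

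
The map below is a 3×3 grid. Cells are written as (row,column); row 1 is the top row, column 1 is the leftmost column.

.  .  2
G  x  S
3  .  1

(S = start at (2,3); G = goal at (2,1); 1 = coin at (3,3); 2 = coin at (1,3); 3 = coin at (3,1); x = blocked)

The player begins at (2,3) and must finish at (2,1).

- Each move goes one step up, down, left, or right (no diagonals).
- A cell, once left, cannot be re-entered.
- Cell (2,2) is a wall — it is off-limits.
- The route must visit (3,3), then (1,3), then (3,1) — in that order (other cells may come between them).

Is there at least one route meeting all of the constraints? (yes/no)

no

Even ignoring the required order, no revisit-free route from (2,3) to (2,1) manages to pass through all of (3,3), (1,3), and (3,1): branching out from (2,3), every path either misses one of them or, having collected them, can no longer reach (2,1) without re-entering a cell.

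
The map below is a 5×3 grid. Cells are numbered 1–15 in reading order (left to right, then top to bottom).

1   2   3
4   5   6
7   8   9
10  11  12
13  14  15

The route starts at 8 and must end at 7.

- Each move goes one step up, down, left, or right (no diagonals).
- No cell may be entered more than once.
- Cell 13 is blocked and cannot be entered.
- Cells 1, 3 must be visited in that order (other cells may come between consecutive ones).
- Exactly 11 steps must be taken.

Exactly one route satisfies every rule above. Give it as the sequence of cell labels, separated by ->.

8 -> 5 -> 4 -> 1 -> 2 -> 3 -> 6 -> 9 -> 12 -> 11 -> 10 -> 7

The waypoints must appear in the order 1, 3, with no cell reused.
Route from 8: up 1 to 5, left 1 to 4, up 1 to 1, right 2 to 3, down 3 to 12, left 2 to 10, up 1 to 7 — 11 moves in all.
Check: order respected (1 at step 3, 3 at step 5); 11 moves as required.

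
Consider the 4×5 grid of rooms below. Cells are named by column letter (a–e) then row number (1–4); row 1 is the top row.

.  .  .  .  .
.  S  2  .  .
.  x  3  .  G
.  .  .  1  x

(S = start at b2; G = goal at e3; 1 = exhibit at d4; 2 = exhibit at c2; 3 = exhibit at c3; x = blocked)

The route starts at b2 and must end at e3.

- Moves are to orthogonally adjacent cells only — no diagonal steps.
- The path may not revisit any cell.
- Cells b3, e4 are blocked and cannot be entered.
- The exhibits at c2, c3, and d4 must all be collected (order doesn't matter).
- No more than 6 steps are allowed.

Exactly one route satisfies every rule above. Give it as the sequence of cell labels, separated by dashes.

Any route must reach c2, c3, and d4 and still end at e3 within 6 moves, so the order of the required stops is forced.
Route from b2: right 1 to c2, down 2 to c4, right 1 to d4, up 1 to d3, right 1 to e3 — 6 moves in all.
Check: all required cells visited; 6 ≤ 6 moves.

b2 - c2 - c3 - c4 - d4 - d3 - e3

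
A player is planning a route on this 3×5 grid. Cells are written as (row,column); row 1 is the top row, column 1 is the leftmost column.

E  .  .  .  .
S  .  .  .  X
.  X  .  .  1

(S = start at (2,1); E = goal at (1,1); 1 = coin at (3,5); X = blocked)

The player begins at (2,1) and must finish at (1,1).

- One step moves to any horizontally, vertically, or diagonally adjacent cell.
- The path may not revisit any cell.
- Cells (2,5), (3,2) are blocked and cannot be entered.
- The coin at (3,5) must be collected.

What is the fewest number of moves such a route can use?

8

Any route passes through (3,5) somewhere between (2,1) and (1,1). Summing Chebyshev distances along the two legs ((2,1) → (3,5) → (1,1)) gives a lower bound of 4 + 4 = 8 moves.
A route of 8 moves achieves this: (2,1) → (1,2) → (1,3) → (2,4) → (3,5) → (3,4) → (2,3) → (2,2) → (1,1).
Since 8 matches the lower bound, it is optimal.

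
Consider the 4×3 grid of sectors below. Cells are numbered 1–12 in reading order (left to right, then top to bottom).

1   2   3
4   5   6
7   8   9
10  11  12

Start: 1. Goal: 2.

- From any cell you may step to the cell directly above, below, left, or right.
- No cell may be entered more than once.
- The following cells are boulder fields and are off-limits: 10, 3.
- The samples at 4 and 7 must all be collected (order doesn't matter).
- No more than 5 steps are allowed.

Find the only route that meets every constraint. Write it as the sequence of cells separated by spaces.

The budget equals the shortest possible length, so every move has to be on a shortest route through the required cells.
Route from 1: down 2 to 7, right 1 to 8, up 2 to 2 — 5 moves in all.
Check: all required cells visited; 5 ≤ 5 moves.

1 4 7 8 5 2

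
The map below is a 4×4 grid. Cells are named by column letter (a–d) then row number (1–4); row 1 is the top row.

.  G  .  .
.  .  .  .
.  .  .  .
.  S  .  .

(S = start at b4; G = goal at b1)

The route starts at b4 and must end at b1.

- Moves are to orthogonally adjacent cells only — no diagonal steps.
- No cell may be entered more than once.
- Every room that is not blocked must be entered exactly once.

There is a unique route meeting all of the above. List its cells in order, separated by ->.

Need to visit all 16 open cells exactly once, starting at b4 and ending at b1.
Cell a4 has only two open neighbours (a3 and b4), so the path must pass straight through it: one of those is the cell it's entered from and the other is where it exits.
Route from b4: left 1 to a4, up 1 to a3, right 2 to c3, down 1 to c4, right 1 to d4, up 3 to d1, left 1 to c1, down 1 to c2, left 2 to a2, up 1 to a1, right 1 to b1 — 15 moves in all.
Check: all 16 open cells covered.

b4 -> a4 -> a3 -> b3 -> c3 -> c4 -> d4 -> d3 -> d2 -> d1 -> c1 -> c2 -> b2 -> a2 -> a1 -> b1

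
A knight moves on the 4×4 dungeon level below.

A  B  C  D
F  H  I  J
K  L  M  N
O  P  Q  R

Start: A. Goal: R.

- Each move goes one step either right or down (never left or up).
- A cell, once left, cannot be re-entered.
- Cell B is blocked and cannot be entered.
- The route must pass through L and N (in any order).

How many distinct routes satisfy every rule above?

2

A right/down-only route from A to R makes exactly 3 down-moves and 3 right-moves in some order.
With no other constraints that would be C(6,3) = 20 routes.
A monotone route can only reach the required cells in the order L, N, so split there and multiply the segment counts (each segment already excludes blocked cells): A→L: 2; L→N: 1; N→R: 1; product = 2.
That gives 2 routes.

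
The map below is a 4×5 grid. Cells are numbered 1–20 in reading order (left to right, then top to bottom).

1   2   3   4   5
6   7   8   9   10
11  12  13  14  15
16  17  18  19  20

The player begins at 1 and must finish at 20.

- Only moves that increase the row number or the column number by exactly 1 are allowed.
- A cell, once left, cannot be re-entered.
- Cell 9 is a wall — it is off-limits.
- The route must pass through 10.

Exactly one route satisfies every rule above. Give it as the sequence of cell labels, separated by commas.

1, 2, 3, 4, 5, 10, 15, 20

Moves only go right or down, so the column and row indices never decrease.
Route from 1: 4× right (reaching 5), 3× down (reaching 20) — 7 moves in all.
Check: all required cells visited.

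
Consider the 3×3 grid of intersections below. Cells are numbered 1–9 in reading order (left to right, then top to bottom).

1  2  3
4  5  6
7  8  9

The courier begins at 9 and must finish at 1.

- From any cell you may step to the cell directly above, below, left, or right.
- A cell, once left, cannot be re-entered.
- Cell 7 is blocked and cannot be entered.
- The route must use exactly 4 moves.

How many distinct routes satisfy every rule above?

Need simple routes of exactly 4 moves from 9 to 1 (Manhattan distance 4, so 0 moves are spent on a detour and 0 undoing it).
Enumerating: 9 6 3 2 1 | 9 6 5 2 1 | 9 6 5 4 1 | 9 8 5 2 1 | 9 8 5 4 1.
That gives 5 routes.

5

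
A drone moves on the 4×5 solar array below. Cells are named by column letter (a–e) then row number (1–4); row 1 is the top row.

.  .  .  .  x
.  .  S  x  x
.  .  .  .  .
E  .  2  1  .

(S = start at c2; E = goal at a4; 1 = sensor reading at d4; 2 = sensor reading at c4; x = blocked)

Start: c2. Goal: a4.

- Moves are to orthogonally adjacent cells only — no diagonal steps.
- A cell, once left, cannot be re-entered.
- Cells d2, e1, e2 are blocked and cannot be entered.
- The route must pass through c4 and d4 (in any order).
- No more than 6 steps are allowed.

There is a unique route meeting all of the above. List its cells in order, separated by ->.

c2 -> c3 -> d3 -> d4 -> c4 -> b4 -> a4

The budget equals the shortest possible length, so every move has to be on a shortest route through the required cells.
Route from c2: down to c3, right to d3, down to d4, 3× left (reaching a4) — 6 moves in all.
Check: all required cells visited; 6 ≤ 6 moves.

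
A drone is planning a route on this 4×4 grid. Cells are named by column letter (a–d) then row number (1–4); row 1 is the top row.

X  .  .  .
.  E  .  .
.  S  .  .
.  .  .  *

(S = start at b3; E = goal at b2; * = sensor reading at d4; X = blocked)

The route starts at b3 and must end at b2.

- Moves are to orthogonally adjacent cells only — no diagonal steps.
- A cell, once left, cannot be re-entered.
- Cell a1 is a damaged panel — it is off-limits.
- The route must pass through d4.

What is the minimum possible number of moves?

7

Any route passes through d4 somewhere between b3 and b2. Summing Manhattan distances along the two legs (b3 → d4 → b2) gives a lower bound of 3 + 4 = 7 moves.
A route of 7 moves achieves this: b3 → b4 → c4 → d4 → d3 → d2 → c2 → b2.
Since 7 matches the lower bound, it is optimal.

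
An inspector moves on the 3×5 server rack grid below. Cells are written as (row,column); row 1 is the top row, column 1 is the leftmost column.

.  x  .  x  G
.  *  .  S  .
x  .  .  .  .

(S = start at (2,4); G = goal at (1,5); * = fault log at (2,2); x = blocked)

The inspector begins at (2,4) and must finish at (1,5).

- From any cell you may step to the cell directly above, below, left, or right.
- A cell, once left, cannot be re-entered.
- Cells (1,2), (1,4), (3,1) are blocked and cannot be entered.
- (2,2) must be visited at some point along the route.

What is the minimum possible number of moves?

Any route passes through (2,2) somewhere between (2,4) and (1,5). Summing Manhattan distances along the two legs ((2,4) → (2,2) → (1,5)) gives a lower bound of 2 + 4 = 6 moves.
The shortest route satisfying every rule uses 8 moves: (2,4) → (2,3) → (2,2) → (3,2) → (3,3) → (3,4) → (3,5) → (2,5) → (1,5).
The bound of 6 isn't tight here; checking systematically, no route of length 6 through 7 satisfies every constraint, so 8 is the minimum.

8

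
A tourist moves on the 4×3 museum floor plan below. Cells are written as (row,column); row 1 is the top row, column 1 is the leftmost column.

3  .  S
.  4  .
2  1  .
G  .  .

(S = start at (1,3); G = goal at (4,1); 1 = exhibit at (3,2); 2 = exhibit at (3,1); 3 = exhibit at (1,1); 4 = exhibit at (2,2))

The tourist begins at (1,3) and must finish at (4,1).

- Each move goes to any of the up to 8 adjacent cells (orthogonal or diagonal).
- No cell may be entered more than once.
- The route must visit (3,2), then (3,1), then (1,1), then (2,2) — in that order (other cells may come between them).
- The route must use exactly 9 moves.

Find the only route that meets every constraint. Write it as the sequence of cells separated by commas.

The waypoints must appear in the order (3,2), (3,1), (1,1), (2,2), with no cell reused.
Route from (1,3): down to (2,3), down-left to (3,2), left to (3,1), 2× up (reaching (1,1)), 2× down-right (reaching (3,3)), down-left to (4,2), left to (4,1) — 9 moves in all.
Check: order respected (1 at step 2, 2 at step 3, 3 at step 5, 4 at step 6); 9 moves as required.

(1,3), (2,3), (3,2), (3,1), (2,1), (1,1), (2,2), (3,3), (4,2), (4,1)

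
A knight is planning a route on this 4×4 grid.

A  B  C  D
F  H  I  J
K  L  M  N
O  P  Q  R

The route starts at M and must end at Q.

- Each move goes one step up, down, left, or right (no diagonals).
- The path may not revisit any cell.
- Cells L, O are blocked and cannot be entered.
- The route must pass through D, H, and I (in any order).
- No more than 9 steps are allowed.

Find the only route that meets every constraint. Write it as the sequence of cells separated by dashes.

Any route must reach D, H, and I and still end at Q within 9 moves, so the order of the required stops is forced.
Route from M: up to I, left to H, up to B, 2× right (reaching D), 3× down (reaching R), left to Q — 9 moves in all.
Check: all required cells visited; 9 ≤ 9 moves.

M - I - H - B - C - D - J - N - R - Q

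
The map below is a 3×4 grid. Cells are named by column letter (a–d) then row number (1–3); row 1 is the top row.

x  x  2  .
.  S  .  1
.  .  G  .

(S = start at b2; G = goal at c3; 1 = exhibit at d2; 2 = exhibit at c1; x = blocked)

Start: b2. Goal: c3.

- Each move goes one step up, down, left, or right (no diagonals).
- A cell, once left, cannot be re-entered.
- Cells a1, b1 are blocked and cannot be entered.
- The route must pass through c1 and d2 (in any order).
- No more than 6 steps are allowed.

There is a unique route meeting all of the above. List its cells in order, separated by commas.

b2, c2, c1, d1, d2, d3, c3

The budget equals the shortest possible length, so every move has to be on a shortest route through the required cells.
Route from b2: right to c2, up to c1, right to d1, 2× down (reaching d3), left to c3 — 6 moves in all.
Check: all required cells visited; 6 ≤ 6 moves.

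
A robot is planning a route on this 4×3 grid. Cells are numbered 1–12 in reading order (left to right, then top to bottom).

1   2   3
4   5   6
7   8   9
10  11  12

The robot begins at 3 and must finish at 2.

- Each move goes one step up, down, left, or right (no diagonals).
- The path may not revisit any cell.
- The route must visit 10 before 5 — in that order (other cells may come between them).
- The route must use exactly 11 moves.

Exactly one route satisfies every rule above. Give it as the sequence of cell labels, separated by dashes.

3 - 6 - 9 - 12 - 11 - 10 - 7 - 8 - 5 - 4 - 1 - 2

The waypoints must appear in the order 10, 5, with no cell reused.
Route from 3: 3× down (reaching 12), 2× left (reaching 10), up to 7, right to 8, up to 5, left to 4, up to 1, right to 2 — 11 moves in all.
Check: order respected (10 at step 5, 5 at step 8); 11 moves as required.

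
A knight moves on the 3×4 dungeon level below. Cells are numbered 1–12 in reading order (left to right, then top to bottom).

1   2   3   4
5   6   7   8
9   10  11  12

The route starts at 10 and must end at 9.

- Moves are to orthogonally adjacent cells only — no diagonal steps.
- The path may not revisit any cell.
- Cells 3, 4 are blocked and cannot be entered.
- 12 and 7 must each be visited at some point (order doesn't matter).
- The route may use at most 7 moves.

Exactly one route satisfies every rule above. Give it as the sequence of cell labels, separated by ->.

10 -> 11 -> 12 -> 8 -> 7 -> 6 -> 5 -> 9

The budget equals the shortest possible length, so every move has to be on a shortest route through the required cells.
Route from 10: 2× right (reaching 12), up to 8, 3× left (reaching 5), down to 9 — 7 moves in all.
Check: all required cells visited; 7 ≤ 7 moves.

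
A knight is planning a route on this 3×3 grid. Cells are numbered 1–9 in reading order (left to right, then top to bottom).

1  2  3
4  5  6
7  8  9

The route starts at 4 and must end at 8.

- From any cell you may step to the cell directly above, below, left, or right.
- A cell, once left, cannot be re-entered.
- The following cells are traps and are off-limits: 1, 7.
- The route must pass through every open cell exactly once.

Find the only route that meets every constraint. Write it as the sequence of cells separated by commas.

4, 5, 2, 3, 6, 9, 8

Need to visit all 7 open cells exactly once, starting at 4 and ending at 8.
Cell 9 has only two open neighbours (6 and 8), so the path must pass straight through it: one of those is the cell it's entered from and the other is where it exits.
Route from 4: right to 5, up to 2, right to 3, 2× down (reaching 9), left to 8 — 6 moves in all.
Check: all 7 open cells covered.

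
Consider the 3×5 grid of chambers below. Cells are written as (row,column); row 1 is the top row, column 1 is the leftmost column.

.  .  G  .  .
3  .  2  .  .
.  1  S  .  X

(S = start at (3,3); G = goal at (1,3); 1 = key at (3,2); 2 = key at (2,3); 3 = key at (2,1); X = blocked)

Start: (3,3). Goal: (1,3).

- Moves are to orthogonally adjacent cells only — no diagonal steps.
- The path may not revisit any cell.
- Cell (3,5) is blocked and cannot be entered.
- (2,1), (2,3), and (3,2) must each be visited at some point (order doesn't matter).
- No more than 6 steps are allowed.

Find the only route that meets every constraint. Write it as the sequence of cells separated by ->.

Any route must reach (2,1), (2,3), and (3,2) and still end at (1,3) within 6 moves, so the order of the required stops is forced.
Route from (3,3): 2× left (reaching (3,1)), up to (2,1), 2× right (reaching (2,3)), up to (1,3) — 6 moves in all.
Check: all required cells visited; 6 ≤ 6 moves.

(3,3) -> (3,2) -> (3,1) -> (2,1) -> (2,2) -> (2,3) -> (1,3)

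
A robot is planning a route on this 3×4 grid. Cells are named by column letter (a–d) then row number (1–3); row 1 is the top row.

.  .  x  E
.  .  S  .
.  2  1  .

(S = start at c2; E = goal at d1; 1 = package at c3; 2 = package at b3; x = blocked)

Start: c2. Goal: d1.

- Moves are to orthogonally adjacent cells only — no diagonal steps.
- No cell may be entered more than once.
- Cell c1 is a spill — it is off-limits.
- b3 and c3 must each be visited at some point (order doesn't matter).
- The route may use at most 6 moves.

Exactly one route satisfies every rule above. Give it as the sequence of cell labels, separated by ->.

c2 -> b2 -> b3 -> c3 -> d3 -> d2 -> d1

The 6-move cap with required stops at b3, c3 leaves no slack for detours.
Route from c2: left 1 to b2, down 1 to b3, right 2 to d3, up 2 to d1 — 6 moves in all.
Check: all required cells visited; 6 ≤ 6 moves.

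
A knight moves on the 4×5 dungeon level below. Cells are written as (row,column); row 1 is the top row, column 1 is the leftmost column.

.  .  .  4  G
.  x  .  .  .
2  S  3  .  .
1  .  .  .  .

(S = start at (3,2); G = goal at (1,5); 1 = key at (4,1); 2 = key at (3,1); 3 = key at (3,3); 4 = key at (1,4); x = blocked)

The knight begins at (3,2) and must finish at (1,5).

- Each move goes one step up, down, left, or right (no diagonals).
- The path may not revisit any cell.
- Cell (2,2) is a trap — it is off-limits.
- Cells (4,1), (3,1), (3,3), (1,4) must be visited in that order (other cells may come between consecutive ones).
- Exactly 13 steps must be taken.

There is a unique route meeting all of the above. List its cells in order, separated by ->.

(3,2) -> (4,2) -> (4,1) -> (3,1) -> (2,1) -> (1,1) -> (1,2) -> (1,3) -> (2,3) -> (3,3) -> (3,4) -> (2,4) -> (1,4) -> (1,5)

The waypoints must appear in the order (4,1), (3,1), (3,3), (1,4), with no cell reused.
Route from (3,2): down 1 to (4,2), left 1 to (4,1), up 3 to (1,1), right 2 to (1,3), down 2 to (3,3), right 1 to (3,4), up 2 to (1,4), right 1 to (1,5) — 13 moves in all.
Check: order respected (1 at step 2, 2 at step 3, 3 at step 9, 4 at step 12); 13 moves as required.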